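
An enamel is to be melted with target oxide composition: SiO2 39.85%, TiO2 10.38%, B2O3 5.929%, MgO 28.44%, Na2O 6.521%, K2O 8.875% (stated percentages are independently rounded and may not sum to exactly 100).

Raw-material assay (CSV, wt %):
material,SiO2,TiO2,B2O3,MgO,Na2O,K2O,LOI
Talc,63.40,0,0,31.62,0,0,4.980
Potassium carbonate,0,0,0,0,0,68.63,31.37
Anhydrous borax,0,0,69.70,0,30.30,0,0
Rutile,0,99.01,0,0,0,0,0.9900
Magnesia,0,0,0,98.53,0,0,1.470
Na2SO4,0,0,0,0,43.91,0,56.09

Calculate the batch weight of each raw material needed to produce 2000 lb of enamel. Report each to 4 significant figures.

Batch per 2000 lb enamel:
  Talc: 1257 lb
  Potassium carbonate: 258.6 lb
  Anhydrous borax: 170.1 lb
  Rutile: 209.7 lb
  Magnesia: 173.9 lb
  Na2SO4: 179.6 lb
Total batch = 2249 lb; LOI loss = 249.1 lb; yield = 88.92%

The working math holds full precision at each step; working values are shown, with 4-significant-figure rounding, in the printout — every reported result is rounded only once — the derived quantities (the six compositions, LOI, yield, totals, glass mass) are recomputed starting from the weights per 2000 lb of glass in exact precision as they appear in question or answer.
Per-oxide target masses for 2000 lb enamel:
  SiO2: 39.85% × 2000 = 797.0 lb
  TiO2: 10.38% × 2000 = 207.6 lb
  B2O3: 5.929% × 2000 = 118.6 lb
  MgO: 28.44% × 2000 = 568.8 lb
  Na2O: 6.521% × 2000 = 130.4 lb
  K2O: 8.875% × 2000 = 177.5 lb
Balance tally, oxide-wise, from the weights as reported, relative to the basis at hand (summed amounts equal target values inside rounding margins):
  SiO2: 1257·0.6340 = 796.9 lb (target 797.0 lb)
  TiO2: 209.7·0.9901 = 207.6 lb (target 207.6 lb)
  B2O3: 170.1·0.6970 = 118.6 lb (target 118.6 lb)
  MgO: 1257·0.3162 + 173.9·0.9853 = 568.8 lb (target 568.8 lb)
  Na2O: 170.1·0.3030 + 179.6·0.4391 = 130.4 lb (target 130.4 lb)
  K2O: 258.6·0.6863 = 177.5 lb (target 177.5 lb)
Auditing the glass mass value: batch Σ − ignition loss = 2000 lb (targets for the oxides total 2000 lb; the stated basis being 2000 lb — deltas are rounding alone).
Batch total: Σ batch = 2249 lb; ignition loss, Σ(batch × LOI) = 249.1 lb; as yield: glass ÷ batch → 88.92%.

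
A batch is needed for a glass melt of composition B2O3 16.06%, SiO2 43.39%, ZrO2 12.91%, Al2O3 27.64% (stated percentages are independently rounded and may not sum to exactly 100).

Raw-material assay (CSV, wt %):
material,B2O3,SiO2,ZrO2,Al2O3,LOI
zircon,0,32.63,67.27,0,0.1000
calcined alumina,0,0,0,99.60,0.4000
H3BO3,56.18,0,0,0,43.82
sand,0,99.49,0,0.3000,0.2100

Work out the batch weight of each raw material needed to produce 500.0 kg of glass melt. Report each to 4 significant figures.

Batch per 500.0 kg glass melt:
  zircon: 95.96 kg
  calcined alumina: 138.2 kg
  H3BO3: 142.9 kg
  sand: 186.6 kg
Total batch = 563.7 kg; LOI loss = 63.66 kg; yield = 88.71%

The whole derivation maintains exact precision in every operation — rounding to 4 significant digits applies to every in-between result as shown; a single rounding completes each reported value — derived quantities, including four oxide percentages, LOI, glass mass, the yield, totals, are carried using the weight values on 500.0 kg of glass at full precision, as quoted within the question or the answer.
Target masses of each oxide per 500.0 kg glass melt:
  B2O3: 16.06% × 500.0 = 80.30 kg
  SiO2: 43.39% × 500.0 = 217.0 kg
  ZrO2: 12.91% × 500.0 = 64.55 kg
  Al2O3: 27.64% × 500.0 = 138.2 kg
Checking each oxide sum with the batch weights as given, for the quoted basis mass (oxide sums agree with the targets net of answer rounding effects):
  B2O3: 142.9·0.5618 = 80.28 kg (target 80.30 kg)
  SiO2: 95.96·0.3263 + 186.6·0.9949 = 217.0 kg (target 217.0 kg)
  ZrO2: 95.96·0.6727 = 64.55 kg (target 64.55 kg)
  Al2O3: 138.2·0.9960 + 186.6·0.003000 = 138.2 kg (target 138.2 kg)
The glass-mass cross-check: net batch after ignition = 500.0 kg (oxide target masses add up to 500.0 kg; against the stated basis, 500.0 kg — any gap is answer rounding).
Whole-batch sum: Σ batch = 563.7 kg; Σ batch·LOI gives LOI loss = 63.66 kg; glass ÷ batch gives a yield of 88.71%.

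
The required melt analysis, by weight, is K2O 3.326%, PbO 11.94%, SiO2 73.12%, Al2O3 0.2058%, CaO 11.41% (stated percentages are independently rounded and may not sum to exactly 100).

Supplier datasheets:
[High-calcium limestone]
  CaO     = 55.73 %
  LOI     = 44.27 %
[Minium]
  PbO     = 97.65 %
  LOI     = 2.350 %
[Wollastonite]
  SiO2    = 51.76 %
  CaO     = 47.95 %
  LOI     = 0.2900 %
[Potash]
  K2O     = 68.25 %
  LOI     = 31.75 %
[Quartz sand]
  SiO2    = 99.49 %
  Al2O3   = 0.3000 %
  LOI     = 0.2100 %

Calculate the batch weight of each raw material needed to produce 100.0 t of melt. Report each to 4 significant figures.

Batch per 100.0 t melt:
  High-calcium limestone: 12.38 t
  Minium: 12.23 t
  Wollastonite: 9.409 t
  Potash: 4.873 t
  Quartz sand: 68.60 t
Total batch = 107.5 t; LOI loss = 7.487 t; yield = 93.04%

Values along the way are printed rounded to 4 significant digits in the working; the whole derivation keeps full precision through the solve — exactly one rounding is applied to every reported number. The derived quantities (the totals, ignition loss, five oxide percentages, the yield, net glass mass) are computed using the weight values at 100.0 t of glass in full precision as given in the problem or the answer.
Oxide mass targets, per 100.0 t melt:
  K2O: 3.326% × 100.0 = 3.326 t
  PbO: 11.94% × 100.0 = 11.94 t
  SiO2: 73.12% × 100.0 = 73.12 t
  Al2O3: 0.2058% × 100.0 = 0.2058 t
  CaO: 11.41% × 100.0 = 11.41 t
Mass-balance tally per oxide given the weights on record, relative to the basis at hand (delivered sums recover each target within answer rounding):
  K2O: 4.873·0.6825 = 3.326 t (target 3.326 t)
  PbO: 12.23·0.9765 = 11.94 t (target 11.94 t)
  SiO2: 9.409·0.5176 + 68.60·0.9949 = 73.12 t (target 73.12 t)
  Al2O3: 68.60·0.003000 = 0.2058 t (target 0.2058 t)
  CaO: 12.38·0.5573 + 9.409·0.4795 = 11.41 t (target 11.41 t)
Auditing the glass mass value: batch Σ − ignition loss = 100.0 t (per-oxide target masses sum to 100.0 t; with the basis standing at 100.0 t — deltas are rounding alone).
Adding the batch up: Σ batch = 107.5 t; loss to ignition Σ batch·LOI = 7.487 t; yield: glass divided by total = 93.04%.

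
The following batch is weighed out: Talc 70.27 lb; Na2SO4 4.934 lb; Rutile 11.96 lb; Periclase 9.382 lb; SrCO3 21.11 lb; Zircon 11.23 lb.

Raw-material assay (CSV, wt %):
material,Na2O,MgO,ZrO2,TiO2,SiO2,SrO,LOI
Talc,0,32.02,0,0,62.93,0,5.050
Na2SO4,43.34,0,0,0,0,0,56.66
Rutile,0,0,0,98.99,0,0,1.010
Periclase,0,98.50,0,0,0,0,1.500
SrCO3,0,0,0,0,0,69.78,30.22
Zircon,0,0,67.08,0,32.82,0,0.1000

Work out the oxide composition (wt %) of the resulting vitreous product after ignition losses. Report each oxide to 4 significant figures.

Every computation carries full precision all the way through — intermediates are displayed rounded to 4 significant digits on the page; exactly one rounding goes into every reported value — the derived quantities are rebuilt from the batch weights per 115.9 lb of glass at full precision (six oxide percentages, net glass mass, ignition loss, the totals, yield), as quoted within either problem or answer.
Delivered oxide masses:
  Na2O: 4.934·0.4334 = 2.138 lb
  MgO: 70.27·0.3202 + 9.382·0.9850 = 31.74 lb
  ZrO2: 11.23·0.6708 = 7.533 lb
  TiO2: 11.96·0.9899 = 11.84 lb
  SiO2: 70.27·0.6293 + 11.23·0.3282 = 47.91 lb
  SrO: 21.11·0.6978 = 14.73 lb
LOI: 70.27·0.05050 + 4.934·0.5666 + 11.96·0.01010 + 9.382·0.01500 + 21.11·0.3022 + 11.23·0.001000 = 13.00 lb
Glass = total batch minus LOI = 128.9 − 13.00 = 115.9 lb (equal to the oxide-mass sum)
each oxide over glass, ×100, is wt %

Glass mass = 115.9 lb (batch 128.9 − LOI 13.00).
Composition: Na2O 1.845%, MgO 27.39%, ZrO2 6.500%, TiO2 10.22%, SiO2 41.34%, SrO 12.71%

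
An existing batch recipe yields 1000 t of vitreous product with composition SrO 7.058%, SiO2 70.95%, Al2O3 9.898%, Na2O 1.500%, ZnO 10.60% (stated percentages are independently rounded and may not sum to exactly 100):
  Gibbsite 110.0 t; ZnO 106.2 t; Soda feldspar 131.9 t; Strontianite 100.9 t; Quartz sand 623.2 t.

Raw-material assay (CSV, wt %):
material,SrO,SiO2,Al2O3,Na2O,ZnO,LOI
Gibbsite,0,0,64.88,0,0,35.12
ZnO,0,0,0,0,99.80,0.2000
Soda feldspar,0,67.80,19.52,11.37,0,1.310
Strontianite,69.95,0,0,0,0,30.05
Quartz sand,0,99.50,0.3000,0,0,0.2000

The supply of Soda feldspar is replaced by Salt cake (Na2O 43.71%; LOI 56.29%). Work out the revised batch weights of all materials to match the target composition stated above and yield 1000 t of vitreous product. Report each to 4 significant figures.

Revised batch per 1000 t vitreous product:
  Gibbsite: 149.3 t
  ZnO: 106.2 t
  Salt cake: 34.32 t
  Strontianite: 100.9 t
  Quartz sand: 713.1 t
Total batch = 1104 t; LOI loss = 103.7 t

The intermediate values are printed rounded off to 4 significant digits as written; each numeric step keeps full float precision in every operation. Exactly one rounding is applied to each reported value; the derived quantities, which include totals, yield, net glass mass, five oxide percentages, LOI, are carried in full precision, as given in either problem or answer, from the weighed amounts on 1000 t of glass.
The oxide mass targets at 1000 t vitreous product:
  SrO: 7.058% × 1000 = 70.58 t
  SiO2: 70.95% × 1000 = 709.5 t
  Al2O3: 9.898% × 1000 = 98.98 t
  Na2O: 1.500% × 1000 = 15.00 t
  ZnO: 10.60% × 1000 = 106.0 t
Checking each oxide sum using the reported weights, for the quoted basis mass (sums match the target masses exact up to rounding of places):
  SrO: 100.9·0.6995 = 70.58 t (target 70.58 t)
  SiO2: 713.1·0.9950 = 709.5 t (target 709.5 t)
  Al2O3: 149.3·0.6488 + 713.1·0.003000 = 99.01 t (target 98.98 t)
  Na2O: 34.32·0.4371 = 15.00 t (target 15.00 t)
  ZnO: 106.2·0.9980 = 106.0 t (target 106.0 t)
Mass balance on the glass: batch Σ − ignition loss = 1000 t (the Σ of target masses is 1000 t; basis as stated: 1000 t — gaps are rounding artifacts).
Total batch = Σ batch = 1104 t; LOI removed, Σ of batch·LOI: 103.7 t; the yield ratio, glass ÷ batch: 90.60%.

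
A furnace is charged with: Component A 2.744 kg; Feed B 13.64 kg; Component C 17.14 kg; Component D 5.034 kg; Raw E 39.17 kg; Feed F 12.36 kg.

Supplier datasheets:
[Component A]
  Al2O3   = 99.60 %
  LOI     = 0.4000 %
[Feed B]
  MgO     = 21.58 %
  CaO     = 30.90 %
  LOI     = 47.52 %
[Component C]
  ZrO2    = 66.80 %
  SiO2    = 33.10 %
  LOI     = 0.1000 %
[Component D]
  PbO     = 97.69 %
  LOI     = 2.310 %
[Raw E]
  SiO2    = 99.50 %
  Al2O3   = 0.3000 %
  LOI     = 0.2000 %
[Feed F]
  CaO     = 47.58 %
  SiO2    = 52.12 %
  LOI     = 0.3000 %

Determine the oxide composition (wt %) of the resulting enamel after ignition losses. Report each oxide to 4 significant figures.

Every computation runs at full precision at every stage; the intermediate values are printed, with 4-significant-figure rounding, in the printout. A single rounding yields every reported figure; all derived quantities are re-derived from the batch weights per 83.35 kg of glass in exact precision (ignition loss, yield, six oxide percentages, the totals, net glass mass), as written in the problem or the answer.
Mass of each oxide from the mix:
  MgO: 13.64·0.2158 = 2.944 kg
  PbO: 5.034·0.9769 = 4.918 kg
  ZrO2: 17.14·0.6680 = 11.45 kg
  CaO: 13.64·0.3090 + 12.36·0.4758 = 10.10 kg
  SiO2: 17.14·0.3310 + 39.17·0.9950 + 12.36·0.5212 = 51.09 kg
  Al2O3: 2.744·0.9960 + 39.17·0.003000 = 2.851 kg
LOI: 2.744·0.004000 + 13.64·0.4752 + 17.14·0.001000 + 5.034·0.02310 + 39.17·0.002000 + 12.36·0.003000 = 6.742 kg
Glass mass = batch − LOI = 90.09 − 6.742 = 83.35 kg (= the summed oxide contributions)
wt % = oxide mass / glass mass × 100

Glass mass = 83.35 kg (batch 90.09 − LOI 6.742).
Composition: MgO 3.532%, PbO 5.900%, ZrO2 13.74%, CaO 12.11%, SiO2 61.30%, Al2O3 3.420%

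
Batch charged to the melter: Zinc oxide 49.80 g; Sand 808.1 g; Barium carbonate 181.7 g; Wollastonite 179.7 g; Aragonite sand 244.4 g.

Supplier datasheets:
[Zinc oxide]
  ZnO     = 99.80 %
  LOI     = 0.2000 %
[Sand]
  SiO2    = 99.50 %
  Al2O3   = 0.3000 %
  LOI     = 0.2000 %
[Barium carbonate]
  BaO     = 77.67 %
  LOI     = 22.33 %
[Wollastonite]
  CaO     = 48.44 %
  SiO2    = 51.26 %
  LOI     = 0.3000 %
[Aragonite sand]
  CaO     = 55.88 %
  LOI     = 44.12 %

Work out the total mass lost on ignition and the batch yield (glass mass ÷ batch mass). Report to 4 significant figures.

Each numeric step holds full precision through the solve; in-progress results appear rounded to 4 significant figures alongside each step — every reported number sees exactly one rounding; all derived quantities are computed from the weighed amounts per 1313 g of glass in exact precision (ignition loss, five oxide percentages, the totals, the yield, net glass mass) exactly as shown in question or answer.
LOI of each material in turn:
  Zinc oxide: 49.80 × 0.002000 = 0.09960 g
  Sand: 808.1 × 0.002000 = 1.616 g
  Barium carbonate: 181.7 × 0.2233 = 40.57 g
  Wollastonite: 179.7 × 0.003000 = 0.5391 g
  Aragonite sand: 244.4 × 0.4412 = 107.8 g
Total LOI = 150.7 g
Glass = batch − LOI = 1464 − 150.7 = 1313 g

LOI loss = 150.7 g; glass = 1313 g; yield = 89.71%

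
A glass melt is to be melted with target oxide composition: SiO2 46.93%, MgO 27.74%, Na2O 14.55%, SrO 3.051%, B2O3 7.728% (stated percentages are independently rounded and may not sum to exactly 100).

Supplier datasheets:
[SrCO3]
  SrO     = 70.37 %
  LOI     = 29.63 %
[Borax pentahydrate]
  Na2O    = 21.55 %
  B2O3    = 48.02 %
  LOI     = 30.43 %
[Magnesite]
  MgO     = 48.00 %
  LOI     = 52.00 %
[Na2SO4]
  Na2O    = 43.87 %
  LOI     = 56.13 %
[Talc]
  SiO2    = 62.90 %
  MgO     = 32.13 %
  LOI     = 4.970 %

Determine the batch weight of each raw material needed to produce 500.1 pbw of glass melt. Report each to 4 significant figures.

Mid-chain values are shown (rounded to four significant digits) alongside each step; all internal work carries exact precision at each step; every reported result sees exactly one rounding — the derived quantities are rebuilt in full precision (the yield, the five compositions, totals, LOI, net glass mass) from the weighed amounts per 500.1 pbw of glass as set out in problem or answer.
The oxide mass targets at 500.1 pbw glass melt:
  SiO2: 46.93% × 500.1 = 234.7 pbw
  MgO: 27.74% × 500.1 = 138.7 pbw
  Na2O: 14.55% × 500.1 = 72.76 pbw
  SrO: 3.051% × 500.1 = 15.26 pbw
  B2O3: 7.728% × 500.1 = 38.65 pbw
Checking each oxide sum using the reported weights, for the quoted basis mass (delivered sums recover each target up to rounding of the answer):
  SiO2: 373.1·0.6290 = 234.7 pbw (target 234.7 pbw)
  MgO: 39.25·0.4800 + 373.1·0.3213 = 138.7 pbw (target 138.7 pbw)
  Na2O: 80.48·0.2155 + 126.3·0.4387 = 72.75 pbw (target 72.76 pbw)
  SrO: 21.68·0.7037 = 15.26 pbw (target 15.26 pbw)
  B2O3: 80.48·0.4802 = 38.65 pbw (target 38.65 pbw)
Glass mass check: net batch after ignition = 500.1 pbw (per-oxide target masses sum to 500.1 pbw; basis as stated: 500.1 pbw — gaps are rounding artifacts).
Batch grand total — Σ batch = 640.8 pbw; LOI removed, Σ of batch·LOI: 140.8 pbw; the yield ratio, glass ÷ batch: 78.03%.

Batch per 500.1 pbw glass melt:
  SrCO3: 21.68 pbw
  Borax pentahydrate: 80.48 pbw
  Magnesite: 39.25 pbw
  Na2SO4: 126.3 pbw
  Talc: 373.1 pbw
Total batch = 640.8 pbw; LOI loss = 140.8 pbw; yield = 78.03%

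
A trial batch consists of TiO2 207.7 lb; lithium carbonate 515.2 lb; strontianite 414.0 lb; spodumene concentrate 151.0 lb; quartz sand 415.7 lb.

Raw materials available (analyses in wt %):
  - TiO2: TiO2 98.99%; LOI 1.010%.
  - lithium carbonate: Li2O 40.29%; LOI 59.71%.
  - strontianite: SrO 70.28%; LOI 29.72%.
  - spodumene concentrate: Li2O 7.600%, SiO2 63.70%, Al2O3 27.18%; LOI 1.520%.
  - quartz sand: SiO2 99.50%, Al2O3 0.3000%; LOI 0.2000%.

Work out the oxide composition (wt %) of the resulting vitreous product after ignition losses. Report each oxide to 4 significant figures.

Glass mass = 1268 lb (batch 1704 − LOI 435.9).
Composition: SrO 22.95%, TiO2 16.22%, Li2O 17.28%, SiO2 40.21%, Al2O3 3.336%

All arithmetic maintains exact precision throughout. Working values are displayed (rounded to 4 significant figures) across the worked steps. Each reported result is rounded exactly once — all derived quantities, which include LOI, the five compositions, the yield, the totals, net glass mass, are computed in exact precision, exactly as printed in the question or the answer, starting from the weights on 1268 lb of glass.
Oxide-by-oxide delivered mass:
  SrO: 414.0·0.7028 = 291.0 lb
  TiO2: 207.7·0.9899 = 205.6 lb
  Li2O: 515.2·0.4029 + 151.0·0.07600 = 219.1 lb
  SiO2: 151.0·0.6370 + 415.7·0.9950 = 509.8 lb
  Al2O3: 151.0·0.2718 + 415.7·0.003000 = 42.29 lb
LOI: 207.7·0.01010 + 515.2·0.5971 + 414.0·0.2972 + 151.0·0.01520 + 415.7·0.002000 = 435.9 lb
The glass mass, total less LOI, = 1704 − 435.9 = 1268 lb (= the summed oxide contributions)
each wt % is 100 × oxide ÷ glass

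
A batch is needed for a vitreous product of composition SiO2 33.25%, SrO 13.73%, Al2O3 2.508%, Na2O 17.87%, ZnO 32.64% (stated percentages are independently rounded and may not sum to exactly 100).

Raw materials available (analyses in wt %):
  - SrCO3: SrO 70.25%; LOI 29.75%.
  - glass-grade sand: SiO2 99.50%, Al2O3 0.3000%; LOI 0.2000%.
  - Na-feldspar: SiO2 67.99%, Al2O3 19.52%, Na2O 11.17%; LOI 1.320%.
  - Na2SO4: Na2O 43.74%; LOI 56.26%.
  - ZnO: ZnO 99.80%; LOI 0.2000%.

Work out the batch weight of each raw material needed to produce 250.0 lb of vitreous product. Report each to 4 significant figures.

All internal work keeps full float precision all the way through; in-progress results appear, rounded to 4 significant digits, on the page; every reported value carries a single rounding; the derived quantities (five oxide percentages, the totals, ignition loss, net glass mass, yield) are re-derived in full precision starting from the weights at 250.0 lb of glass, exactly as shown in the problem or answer text.
Target masses of each oxide per 250.0 lb vitreous product:
  SiO2: 33.25% × 250.0 = 83.12 lb
  SrO: 13.73% × 250.0 = 34.33 lb
  Al2O3: 2.508% × 250.0 = 6.270 lb
  Na2O: 17.87% × 250.0 = 44.68 lb
  ZnO: 32.64% × 250.0 = 81.60 lb
Per-oxide balance check using the reported weights, on the stated basis (summed amounts equal target values modulo rounding of the values):
  SiO2: 62.25·0.9950 + 31.16·0.6799 = 83.12 lb (target 83.12 lb)
  SrO: 48.86·0.7025 = 34.32 lb (target 34.33 lb)
  Al2O3: 62.25·0.003000 + 31.16·0.1952 = 6.269 lb (target 6.270 lb)
  Na2O: 31.16·0.1117 + 94.18·0.4374 = 44.67 lb (target 44.68 lb)
  ZnO: 81.76·0.9980 = 81.60 lb (target 81.60 lb)
Auditing the glass mass value: the batch minus its LOI: 250.0 lb (the Σ of target masses is 250.0 lb; the stated basis being 250.0 lb — differing by rounding only).
Batch grand total — Σ batch = 318.2 lb; the LOI term Σ batch·LOI equals 68.22 lb; yield: glass divided by total = 78.56%.

Batch per 250.0 lb vitreous product:
  SrCO3: 48.86 lb
  glass-grade sand: 62.25 lb
  Na-feldspar: 31.16 lb
  Na2SO4: 94.18 lb
  ZnO: 81.76 lb
Total batch = 318.2 lb; LOI loss = 68.22 lb; yield = 78.56%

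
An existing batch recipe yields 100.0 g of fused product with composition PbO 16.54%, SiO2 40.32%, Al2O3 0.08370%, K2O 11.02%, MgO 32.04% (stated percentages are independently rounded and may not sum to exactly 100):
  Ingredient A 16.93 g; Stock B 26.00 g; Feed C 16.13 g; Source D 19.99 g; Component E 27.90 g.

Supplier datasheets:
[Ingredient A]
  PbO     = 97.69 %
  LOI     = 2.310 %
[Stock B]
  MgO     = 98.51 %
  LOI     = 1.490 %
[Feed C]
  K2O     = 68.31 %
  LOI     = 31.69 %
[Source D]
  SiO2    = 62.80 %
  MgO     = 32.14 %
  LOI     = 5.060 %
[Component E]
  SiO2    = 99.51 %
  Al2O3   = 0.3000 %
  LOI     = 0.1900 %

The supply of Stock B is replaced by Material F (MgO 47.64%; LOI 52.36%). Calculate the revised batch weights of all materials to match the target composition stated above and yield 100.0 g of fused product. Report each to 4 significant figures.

Rounding to 4 significant figures governs each intermediate as shown; all arithmetic runs at full precision end to end — each reported result sees exactly one rounding; the derived quantities (yield, net glass mass, the totals, LOI, five oxide percentages) are carried from the batch weights at 100.0 g of glass at full precision as given in the problem or answer text.
Target oxide masses per 100.0 g fused product:
  PbO: 16.54% × 100.0 = 16.54 g
  SiO2: 40.32% × 100.0 = 40.32 g
  Al2O3: 0.08370% × 100.0 = 0.08370 g
  K2O: 11.02% × 100.0 = 11.02 g
  MgO: 32.04% × 100.0 = 32.04 g
Per-oxide balance check from the weights as reported, relative to the basis at hand (every target is met by its sum given rounding of the digits):
  PbO: 16.93·0.9769 = 16.54 g (target 16.54 g)
  SiO2: 19.99·0.6280 + 27.90·0.9951 = 40.32 g (target 40.32 g)
  Al2O3: 27.90·0.003000 = 0.08370 g (target 0.08370 g)
  K2O: 16.13·0.6831 = 11.02 g (target 11.02 g)
  MgO: 53.77·0.4764 + 19.99·0.3214 = 32.04 g (target 32.04 g)
Glass mass check: batch Σ − ignition loss = 100.0 g (summing oxide targets gives 100.0 g; stated basis 100.0 g — a pure rounding effect).
Adding the batch up: Σ batch = 134.7 g; LOI removed, Σ of batch·LOI: 34.72 g; as yield: glass ÷ batch → 74.23%.

Revised batch per 100.0 g fused product:
  Ingredient A: 16.93 g
  Material F: 53.77 g
  Feed C: 16.13 g
  Source D: 19.99 g
  Component E: 27.90 g
Total batch = 134.7 g; LOI loss = 34.72 g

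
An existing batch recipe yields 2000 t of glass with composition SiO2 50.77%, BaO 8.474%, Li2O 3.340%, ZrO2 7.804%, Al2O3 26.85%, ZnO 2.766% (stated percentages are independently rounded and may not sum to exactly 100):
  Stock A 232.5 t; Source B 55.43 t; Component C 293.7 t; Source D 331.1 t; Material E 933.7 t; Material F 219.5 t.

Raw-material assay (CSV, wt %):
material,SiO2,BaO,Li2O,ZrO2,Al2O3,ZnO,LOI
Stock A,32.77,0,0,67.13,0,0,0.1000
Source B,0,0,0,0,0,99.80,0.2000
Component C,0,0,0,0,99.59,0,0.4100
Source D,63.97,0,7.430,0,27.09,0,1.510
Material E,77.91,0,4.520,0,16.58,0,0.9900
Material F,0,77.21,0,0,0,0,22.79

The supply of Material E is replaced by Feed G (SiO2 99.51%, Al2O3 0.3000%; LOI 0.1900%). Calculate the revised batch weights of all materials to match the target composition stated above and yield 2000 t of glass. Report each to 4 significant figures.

Revised batch per 2000 t glass:
  Stock A: 232.5 t
  Source B: 55.43 t
  Component C: 293.6 t
  Source D: 899.1 t
  Feed G: 365.9 t
  Material F: 219.5 t
Total batch = 2066 t; LOI loss = 65.84 t

Every computation holds full precision from start to finish — mid-chain values are displayed with 4-significant-digit rounding as written — every reported result includes exactly one rounding. Derived quantities are computed starting from the weights for 2000 t of glass at full precision (LOI, totals, six oxide percentages, the yield, net glass mass), exactly as printed in the problem or answer text.
Target oxide masses per 2000 t glass:
  SiO2: 50.77% × 2000 = 1015 t
  BaO: 8.474% × 2000 = 169.5 t
  Li2O: 3.340% × 2000 = 66.80 t
  ZrO2: 7.804% × 2000 = 156.1 t
  Al2O3: 26.85% × 2000 = 537.0 t
  ZnO: 2.766% × 2000 = 55.32 t
Checking each oxide sum using the reported weights, for the quoted basis mass (each sum matches its target mass given rounding of the digits):
  SiO2: 232.5·0.3277 + 899.1·0.6397 + 365.9·0.9951 = 1015 t (target 1015 t)
  BaO: 219.5·0.7721 = 169.5 t (target 169.5 t)
  Li2O: 899.1·0.07430 = 66.80 t (target 66.80 t)
  ZrO2: 232.5·0.6713 = 156.1 t (target 156.1 t)
  Al2O3: 293.6·0.9959 + 899.1·0.2709 + 365.9·0.003000 = 537.1 t (target 537.0 t)
  ZnO: 55.43·0.9980 = 55.32 t (target 55.32 t)
Glass-mass sanity pass: batch total minus LOI = 2000 t (per-oxide target masses sum to 2000 t; basis as stated: 2000 t — gaps are rounding artifacts).
Summing the batch: Σ batch = 2066 t; Σ batch·LOI gives LOI loss = 65.84 t; yield, glass over the total, = 96.81%.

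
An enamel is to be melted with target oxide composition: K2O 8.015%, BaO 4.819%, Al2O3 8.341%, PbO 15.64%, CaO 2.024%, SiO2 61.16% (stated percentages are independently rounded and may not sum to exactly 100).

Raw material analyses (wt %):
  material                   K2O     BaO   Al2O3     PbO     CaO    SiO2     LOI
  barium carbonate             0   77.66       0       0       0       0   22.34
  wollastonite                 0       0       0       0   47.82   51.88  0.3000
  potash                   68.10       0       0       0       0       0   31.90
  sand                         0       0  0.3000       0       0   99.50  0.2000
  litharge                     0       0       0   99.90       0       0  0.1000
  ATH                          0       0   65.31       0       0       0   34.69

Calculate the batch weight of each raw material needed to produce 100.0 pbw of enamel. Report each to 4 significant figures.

The working math runs at exact precision from first step to last; rounding to four significant digits extends to each mid-chain value as displayed — each reported figure receives exactly one rounding. The derived quantities are rebuilt starting from the weights per 100.0 pbw of glass in full precision (the yield, totals, glass mass, LOI, the six compositions), as given in the question or the answer.
Per-oxide target masses for 100.0 pbw enamel:
  K2O: 8.015% × 100.0 = 8.015 pbw
  BaO: 4.819% × 100.0 = 4.819 pbw
  Al2O3: 8.341% × 100.0 = 8.341 pbw
  PbO: 15.64% × 100.0 = 15.64 pbw
  CaO: 2.024% × 100.0 = 2.024 pbw
  SiO2: 61.16% × 100.0 = 61.16 pbw
Checking each oxide sum using the reported weights, versus the basis set out (summed amounts equal target values inside rounding margins):
  K2O: 11.77·0.6810 = 8.015 pbw (target 8.015 pbw)
  BaO: 6.205·0.7766 = 4.819 pbw (target 4.819 pbw)
  Al2O3: 59.26·0.003000 + 12.50·0.6531 = 8.342 pbw (target 8.341 pbw)
  PbO: 15.66·0.9990 = 15.64 pbw (target 15.64 pbw)
  CaO: 4.233·0.4782 = 2.024 pbw (target 2.024 pbw)
  SiO2: 4.233·0.5188 + 59.26·0.9950 = 61.16 pbw (target 61.16 pbw)
The glass-mass cross-check: the batch minus its LOI: 100.0 pbw (targets for the oxides total 100.0 pbw; versus the stated basis of 100.0 pbw — deltas are rounding alone).
Batch total: Σ batch = 109.6 pbw; ignition loss, Σ(batch × LOI) = 9.624 pbw; the yield ratio, glass ÷ batch: 91.22%.

Batch per 100.0 pbw enamel:
  barium carbonate: 6.205 pbw
  wollastonite: 4.233 pbw
  potash: 11.77 pbw
  sand: 59.26 pbw
  litharge: 15.66 pbw
  ATH: 12.50 pbw
Total batch = 109.6 pbw; LOI loss = 9.624 pbw; yield = 91.22%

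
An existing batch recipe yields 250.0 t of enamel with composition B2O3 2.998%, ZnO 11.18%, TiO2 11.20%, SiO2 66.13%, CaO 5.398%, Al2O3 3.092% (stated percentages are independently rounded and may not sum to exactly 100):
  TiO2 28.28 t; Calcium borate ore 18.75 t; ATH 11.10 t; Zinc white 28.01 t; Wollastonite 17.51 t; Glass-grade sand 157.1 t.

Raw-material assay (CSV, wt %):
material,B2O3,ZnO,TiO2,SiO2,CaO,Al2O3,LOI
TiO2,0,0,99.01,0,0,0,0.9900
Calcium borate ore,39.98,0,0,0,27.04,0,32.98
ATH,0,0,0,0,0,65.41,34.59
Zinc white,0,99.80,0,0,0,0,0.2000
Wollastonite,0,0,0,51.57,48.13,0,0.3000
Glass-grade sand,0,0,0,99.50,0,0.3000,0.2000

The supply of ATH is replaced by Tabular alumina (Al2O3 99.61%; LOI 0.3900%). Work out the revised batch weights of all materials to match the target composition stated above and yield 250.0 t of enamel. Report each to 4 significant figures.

Mid-chain values are shown (rounded to 4 significant figures) alongside each step — all internal work keeps full float precision at each step. A single rounding completes every reported number; all derived quantities are recomputed using the weight values at 250.0 t of glass in full precision (six oxide percentages, yield, glass mass, totals, LOI), as given in question or answer.
Per-oxide target masses for 250.0 t enamel:
  B2O3: 2.998% × 250.0 = 7.495 t
  ZnO: 11.18% × 250.0 = 27.95 t
  TiO2: 11.20% × 250.0 = 28.00 t
  SiO2: 66.13% × 250.0 = 165.3 t
  CaO: 5.398% × 250.0 = 13.50 t
  Al2O3: 3.092% × 250.0 = 7.730 t
Checking each oxide sum with the batch weights as given, on the stated basis (summed amounts equal target values net of answer rounding effects):
  B2O3: 18.75·0.3998 = 7.496 t (target 7.495 t)
  ZnO: 28.01·0.9980 = 27.95 t (target 27.95 t)
  TiO2: 28.28·0.9901 = 28.00 t (target 28.00 t)
  SiO2: 17.51·0.5157 + 157.1·0.9950 = 165.3 t (target 165.3 t)
  CaO: 18.75·0.2704 + 17.51·0.4813 = 13.50 t (target 13.50 t)
  Al2O3: 7.287·0.9961 + 157.1·0.003000 = 7.730 t (target 7.730 t)
Glass mass check: net batch after ignition = 250.0 t (summing oxide targets gives 250.0 t; against the stated basis, 250.0 t — any gap is answer rounding).
Batch total: Σ batch = 256.9 t; LOI removed, Σ of batch·LOI: 6.915 t; the yield ratio, glass ÷ batch: 97.31%.

Revised batch per 250.0 t enamel:
  TiO2: 28.28 t
  Calcium borate ore: 18.75 t
  Tabular alumina: 7.287 t
  Zinc white: 28.01 t
  Wollastonite: 17.51 t
  Glass-grade sand: 157.1 t
Total batch = 256.9 t; LOI loss = 6.915 t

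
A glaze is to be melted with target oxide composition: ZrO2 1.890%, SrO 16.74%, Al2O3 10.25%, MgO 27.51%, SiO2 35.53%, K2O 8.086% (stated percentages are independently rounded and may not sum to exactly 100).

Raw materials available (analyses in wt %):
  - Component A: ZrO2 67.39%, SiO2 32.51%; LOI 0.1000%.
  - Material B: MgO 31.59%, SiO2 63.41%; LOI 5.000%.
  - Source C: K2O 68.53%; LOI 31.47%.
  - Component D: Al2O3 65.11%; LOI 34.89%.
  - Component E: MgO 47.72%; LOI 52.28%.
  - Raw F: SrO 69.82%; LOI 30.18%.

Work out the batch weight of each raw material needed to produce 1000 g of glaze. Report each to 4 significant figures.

All internal work runs at full precision from start to finish; in-progress results are displayed, rounded to 4 significant digits, across the worked steps. Each reported result is rounded just once — the derived quantities, including LOI, the yield, the six compositions, net glass mass, totals, are rebuilt from the batch weights on 1000 g of glass in full float precision, precisely as stated by the problem or answer text.
Oxide-by-oxide targets in 1000 g glaze:
  ZrO2: 1.890% × 1000 = 18.90 g
  SrO: 16.74% × 1000 = 167.4 g
  Al2O3: 10.25% × 1000 = 102.5 g
  MgO: 27.51% × 1000 = 275.1 g
  SiO2: 35.53% × 1000 = 355.3 g
  K2O: 8.086% × 1000 = 80.86 g
Balance tally, oxide-wise, given the weights on record, versus the basis set out (sums match the target masses exact up to rounding of places):
  ZrO2: 28.05·0.6739 = 18.90 g (target 18.90 g)
  SrO: 239.8·0.6982 = 167.4 g (target 167.4 g)
  Al2O3: 157.4·0.6511 = 102.5 g (target 102.5 g)
  MgO: 545.9·0.3159 + 215.1·0.4772 = 275.1 g (target 275.1 g)
  SiO2: 28.05·0.3251 + 545.9·0.6341 = 355.3 g (target 355.3 g)
  K2O: 118.0·0.6853 = 80.87 g (target 80.86 g)
Mass balance on the glass: batch total minus LOI = 1000 g (targets for the oxides total 1000 g; basis as stated: 1000 g — any gap is answer rounding).
Batch total: Σ batch = 1304 g; LOI loss = Σ batch·LOI = 304.2 g; as yield: glass ÷ batch → 76.68%.

Batch per 1000 g glaze:
  Component A: 28.05 g
  Material B: 545.9 g
  Source C: 118.0 g
  Component D: 157.4 g
  Component E: 215.1 g
  Raw F: 239.8 g
Total batch = 1304 g; LOI loss = 304.2 g; yield = 76.68%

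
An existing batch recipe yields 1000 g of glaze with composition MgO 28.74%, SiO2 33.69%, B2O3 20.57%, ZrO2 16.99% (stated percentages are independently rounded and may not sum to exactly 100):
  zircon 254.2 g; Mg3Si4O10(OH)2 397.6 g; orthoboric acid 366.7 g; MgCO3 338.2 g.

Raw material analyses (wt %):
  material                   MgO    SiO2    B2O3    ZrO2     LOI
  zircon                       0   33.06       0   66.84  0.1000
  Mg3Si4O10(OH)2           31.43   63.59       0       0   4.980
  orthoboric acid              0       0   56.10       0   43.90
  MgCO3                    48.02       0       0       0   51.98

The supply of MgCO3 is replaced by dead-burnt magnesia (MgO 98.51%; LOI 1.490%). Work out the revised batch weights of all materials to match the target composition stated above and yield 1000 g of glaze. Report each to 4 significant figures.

Revised batch per 1000 g glaze:
  zircon: 254.2 g
  Mg3Si4O10(OH)2: 397.6 g
  orthoboric acid: 366.7 g
  dead-burnt magnesia: 164.9 g
Total batch = 1183 g; LOI loss = 183.5 g

In-progress results are shown rounded off to 4 significant digits in the working — full precision is kept at all times. Each reported result is rounded once only; all derived quantities, which include yield, net glass mass, four oxide percentages, LOI, the totals, are re-derived at exact precision, as written in problem or answer, starting from the weights at 1000 g of glass.
Per-oxide target masses for 1000 g glaze:
  MgO: 28.74% × 1000 = 287.4 g
  SiO2: 33.69% × 1000 = 336.9 g
  B2O3: 20.57% × 1000 = 205.7 g
  ZrO2: 16.99% × 1000 = 169.9 g
A balance pass over the oxides, working from each reported weight, on the stated basis (each sum matches its target mass up to rounding of the answer):
  MgO: 397.6·0.3143 + 164.9·0.9851 = 287.4 g (target 287.4 g)
  SiO2: 254.2·0.3306 + 397.6·0.6359 = 336.9 g (target 336.9 g)
  B2O3: 366.7·0.5610 = 205.7 g (target 205.7 g)
  ZrO2: 254.2·0.6684 = 169.9 g (target 169.9 g)
Auditing the glass mass value: Σ batch − LOI loss = 999.9 g (summing oxide targets gives 999.9 g; versus the stated basis of 1000 g — rounding explains the deltas).
Adding the batch up: Σ batch = 1183 g; the LOI term Σ batch·LOI equals 183.5 g; yield = glass ÷ total batch = 84.49%.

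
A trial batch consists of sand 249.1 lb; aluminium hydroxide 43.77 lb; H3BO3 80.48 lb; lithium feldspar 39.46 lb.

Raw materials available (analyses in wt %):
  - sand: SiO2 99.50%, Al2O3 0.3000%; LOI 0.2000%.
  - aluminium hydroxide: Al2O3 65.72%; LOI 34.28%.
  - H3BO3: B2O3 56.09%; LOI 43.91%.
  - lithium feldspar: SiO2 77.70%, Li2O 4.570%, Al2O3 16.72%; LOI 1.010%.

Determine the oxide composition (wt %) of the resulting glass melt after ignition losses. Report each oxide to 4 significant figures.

Glass mass = 361.6 lb (batch 412.8 − LOI 51.24).
Composition: SiO2 77.03%, Li2O 0.4987%, Al2O3 9.987%, B2O3 12.48%

Values along the way are shown rounded off to 4 significant figures alongside each step. The whole derivation keeps exact precision through the solve; each reported result is rounded a single time — the derived quantities (the yield, glass mass, four oxide percentages, the totals, ignition loss) are carried in exact precision from the batch weights at 361.6 lb of glass precisely as stated by the problem or the answer.
Oxide-by-oxide delivered mass:
  SiO2: 249.1·0.9950 + 39.46·0.7770 = 278.5 lb
  Li2O: 39.46·0.04570 = 1.803 lb
  Al2O3: 249.1·0.003000 + 43.77·0.6572 + 39.46·0.1672 = 36.11 lb
  B2O3: 80.48·0.5609 = 45.14 lb
LOI: 249.1·0.002000 + 43.77·0.3428 + 80.48·0.4391 + 39.46·0.01010 = 51.24 lb
Resulting glass, batch − LOI: 412.8 − 51.24 = 361.6 lb (equal to the oxide-mass sum)
wt % = 100 × oxide mass / glass mass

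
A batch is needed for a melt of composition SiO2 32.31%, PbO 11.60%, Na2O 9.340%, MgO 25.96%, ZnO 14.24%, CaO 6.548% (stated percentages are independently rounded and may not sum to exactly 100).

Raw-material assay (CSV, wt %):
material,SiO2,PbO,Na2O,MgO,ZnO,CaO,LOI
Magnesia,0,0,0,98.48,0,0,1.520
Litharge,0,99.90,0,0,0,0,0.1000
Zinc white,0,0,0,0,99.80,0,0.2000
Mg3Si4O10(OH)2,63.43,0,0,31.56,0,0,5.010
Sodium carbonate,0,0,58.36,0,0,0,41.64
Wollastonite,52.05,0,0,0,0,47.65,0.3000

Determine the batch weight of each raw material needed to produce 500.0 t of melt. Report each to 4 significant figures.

The whole derivation runs at full precision through the solve; the intermediate values are displayed, rounded to four significant figures, as written; each reported number carries a single rounding — all derived quantities (yield, six oxide percentages, net glass mass, ignition loss, totals) are computed at exact precision from the weighed amounts at 500.0 t of glass, as quoted within the problem or the answer.
Oxide mass targets, per 500.0 t melt:
  SiO2: 32.31% × 500.0 = 161.6 t
  PbO: 11.60% × 500.0 = 58.00 t
  Na2O: 9.340% × 500.0 = 46.70 t
  MgO: 25.96% × 500.0 = 129.8 t
  ZnO: 14.24% × 500.0 = 71.20 t
  CaO: 6.548% × 500.0 = 32.74 t
Checking each oxide sum given the weights on record, at the basis given (sum by sum, the targets are met inside rounding margins):
  SiO2: 198.3·0.6343 + 68.71·0.5205 = 161.5 t (target 161.6 t)
  PbO: 58.06·0.9990 = 58.00 t (target 58.00 t)
  Na2O: 80.02·0.5836 = 46.70 t (target 46.70 t)
  MgO: 68.25·0.9848 + 198.3·0.3156 = 129.8 t (target 129.8 t)
  ZnO: 71.34·0.9980 = 71.20 t (target 71.20 t)
  CaO: 68.71·0.4765 = 32.74 t (target 32.74 t)
Glass mass check: total charge less LOI = 500.0 t (the targets, summed, come to 500.0 t; the stated basis being 500.0 t — any gap is answer rounding).
Batch grand total — Σ batch = 544.7 t; Σ batch·LOI gives LOI loss = 44.70 t; the yield ratio, glass ÷ batch: 91.79%.

Batch per 500.0 t melt:
  Magnesia: 68.25 t
  Litharge: 58.06 t
  Zinc white: 71.34 t
  Mg3Si4O10(OH)2: 198.3 t
  Sodium carbonate: 80.02 t
  Wollastonite: 68.71 t
Total batch = 544.7 t; LOI loss = 44.70 t; yield = 91.79%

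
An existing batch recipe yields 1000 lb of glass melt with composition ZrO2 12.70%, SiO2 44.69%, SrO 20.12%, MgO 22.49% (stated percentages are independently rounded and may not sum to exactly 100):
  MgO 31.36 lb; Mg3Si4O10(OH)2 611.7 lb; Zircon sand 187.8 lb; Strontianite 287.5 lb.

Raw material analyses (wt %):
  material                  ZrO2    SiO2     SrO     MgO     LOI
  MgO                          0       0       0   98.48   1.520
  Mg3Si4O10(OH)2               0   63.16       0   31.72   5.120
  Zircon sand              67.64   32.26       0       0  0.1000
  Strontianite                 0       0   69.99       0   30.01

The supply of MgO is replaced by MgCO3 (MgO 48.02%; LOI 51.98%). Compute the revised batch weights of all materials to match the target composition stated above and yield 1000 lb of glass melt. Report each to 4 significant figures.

Revised batch per 1000 lb glass melt:
  MgCO3: 64.30 lb
  Mg3Si4O10(OH)2: 611.7 lb
  Zircon sand: 187.8 lb
  Strontianite: 287.5 lb
Total batch = 1151 lb; LOI loss = 151.2 lb

Mid-chain values are displayed, rounded to 4 significant digits, when written out; all arithmetic keeps exact precision end to end; each reported figure is rounded once only — all derived quantities, including four oxide percentages, totals, yield, net glass mass, ignition loss, are carried from the weighed amounts at 1000 lb of glass in full float precision as given in the problem or the answer.
Target oxide masses per 1000 lb glass melt:
  ZrO2: 12.70% × 1000 = 127.0 lb
  SiO2: 44.69% × 1000 = 446.9 lb
  SrO: 20.12% × 1000 = 201.2 lb
  MgO: 22.49% × 1000 = 224.9 lb
Sums-versus-targets review per the reported batch figures, under the basis named above (every target is met by its sum up to rounding of the answer):
  ZrO2: 187.8·0.6764 = 127.0 lb (target 127.0 lb)
  SiO2: 611.7·0.6316 + 187.8·0.3226 = 446.9 lb (target 446.9 lb)
  SrO: 287.5·0.6999 = 201.2 lb (target 201.2 lb)
  MgO: 64.30·0.4802 + 611.7·0.3172 = 224.9 lb (target 224.9 lb)
Consistency of the glass mass: batch total minus LOI = 1000 lb (the Σ of target masses is 1000 lb; with the basis standing at 1000 lb — a pure rounding effect).
Batch total: Σ batch = 1151 lb; LOI removed, Σ of batch·LOI: 151.2 lb; glass ÷ batch gives a yield of 86.87%.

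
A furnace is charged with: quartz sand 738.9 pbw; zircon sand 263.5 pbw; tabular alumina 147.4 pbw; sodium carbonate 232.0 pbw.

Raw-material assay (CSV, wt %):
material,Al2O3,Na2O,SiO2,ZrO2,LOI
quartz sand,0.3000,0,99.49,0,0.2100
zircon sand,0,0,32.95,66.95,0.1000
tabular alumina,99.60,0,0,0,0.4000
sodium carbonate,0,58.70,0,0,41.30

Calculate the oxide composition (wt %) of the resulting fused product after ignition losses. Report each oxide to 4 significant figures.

Glass mass = 1284 pbw (batch 1382 − LOI 98.22).
Composition: Al2O3 11.61%, Na2O 10.61%, SiO2 64.04%, ZrO2 13.74%

The whole derivation runs at exact precision in all steps — mid-chain values are shown with 4-significant-figure rounding on the page — each reported value undergoes a single rounding — derived quantities, which include LOI, the yield, the four compositions, totals, glass mass, are re-derived in full precision, as they appear in the problem or answer text, using the weight values per 1284 pbw of glass.
Oxide masses out of the charge:
  Al2O3: 738.9·0.003000 + 147.4·0.9960 = 149.0 pbw
  Na2O: 232.0·0.5870 = 136.2 pbw
  SiO2: 738.9·0.9949 + 263.5·0.3295 = 822.0 pbw
  ZrO2: 263.5·0.6695 = 176.4 pbw
LOI: 738.9·0.002100 + 263.5·0.001000 + 147.4·0.004000 + 232.0·0.4130 = 98.22 pbw
Glass = total batch minus LOI = 1382 − 98.22 = 1284 pbw (= the summed oxide contributions)
each oxide over glass, ×100, is wt %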